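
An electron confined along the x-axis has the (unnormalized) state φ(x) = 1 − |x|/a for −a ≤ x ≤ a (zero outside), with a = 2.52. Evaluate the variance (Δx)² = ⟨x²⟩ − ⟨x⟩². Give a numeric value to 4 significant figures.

0.6350

Compute ⟨x⟩ and ⟨x²⟩ separately, then (Δx)² = ⟨x²⟩ − ⟨x⟩².
φ is even, so ∫ over [−a, a] = 2∫₀ᵃ with φ = 1 − x/a there: ∫₀ᵃ (1 − x/a)² dx = a/3, ∫₀ᵃ x²(1 − x/a)² dx = a³/30, ∫₀ᵃ x⁴(1 − x/a)² dx = a⁵/105.
Normalization: ∫|φ|² dx = 1.6800.
⟨x⟩ = 0.0000 and ⟨x²⟩ = 0.63504.
(Δx)² = 0.63504 − (0.0000)² = 0.63504.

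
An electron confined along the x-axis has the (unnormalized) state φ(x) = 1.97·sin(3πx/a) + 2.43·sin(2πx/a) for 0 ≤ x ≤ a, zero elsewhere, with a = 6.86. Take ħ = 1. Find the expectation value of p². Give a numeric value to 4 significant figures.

p² φ = −ħ² d²φ/dx²; ⟨p²⟩ = −ħ² ∫ φ*·φ'' dx / ∫|φ|² dx.
d²/dx² sin(jπx/a) = −(jπ/a)²·sin(jπx/a); on 0 ≤ x ≤ a, ∫sin²(jπx/a) dx = a/2 and ∫sin(jπx/a)·sin(lπx/a) dx = 0 for j ≠ l, so only diagonal terms survive in ∫|φ|² and ∫φ·φ″; ∫φ·φ′ dx = [φ²/2] between the walls = 0.
State is unnormalized: ∫|φ|² dx = 33.565, and ∫φ*·(−ħ² φ'') dx = 42.117, so ⟨p²⟩ = 42.117 / 33.565.
⟨p²⟩ = 1.2548.

1.255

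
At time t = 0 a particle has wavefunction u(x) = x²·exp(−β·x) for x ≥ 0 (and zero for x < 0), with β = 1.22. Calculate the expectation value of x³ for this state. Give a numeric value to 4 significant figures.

14.46

⟨x³⟩ = ∫ x³·|u|² dx / ∫|u|² dx (integrals over the domain).
Every integrand reduces to terms xʲ·e^(−2βx) on [0, ∞); use ∫₀^∞ xʲ·e^(−2βx) dx = j!/(2β)^(j+1).
State is unnormalized: ∫|u|² dx = 0.27750, and ∫u*·x³·u dx = 4.0115, so ⟨x³⟩ = 4.0115 / 0.27750.
⟨x³⟩ = 14.456.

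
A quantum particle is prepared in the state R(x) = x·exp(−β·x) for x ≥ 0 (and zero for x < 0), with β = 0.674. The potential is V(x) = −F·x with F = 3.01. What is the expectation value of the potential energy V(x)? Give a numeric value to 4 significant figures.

⟨V⟩ = ∫ V(x)·|R|² dx / ∫|R|² dx.
Every integrand reduces to terms xʲ·e^(−2βx) on [0, ∞); use ∫₀^∞ xʲ·e^(−2βx) dx = j!/(2β)^(j+1).
State is unnormalized: ∫|R|² dx = 0.81651, and ∫R*·V(x)·R dx = -5.4696, so ⟨V⟩ = -5.4696 / 0.81651.
⟨V⟩ = -6.6988.

-6.699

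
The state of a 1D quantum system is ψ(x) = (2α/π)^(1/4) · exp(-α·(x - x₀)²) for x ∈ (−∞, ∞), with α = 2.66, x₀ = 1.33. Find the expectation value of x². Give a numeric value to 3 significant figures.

⟨x²⟩ = ∫ x²·|ψ|² dx (integrals over the domain).
Gaussian moments (u = x − x₀): ∫u^(2j)·e^(−2αu²) du = (2j−1)!!/(4α)^j · √(π/(2α)), odd powers integrate to 0; here √(π/(2α)) = 0.76846.
⟨x²⟩ = 1.8629.

1.86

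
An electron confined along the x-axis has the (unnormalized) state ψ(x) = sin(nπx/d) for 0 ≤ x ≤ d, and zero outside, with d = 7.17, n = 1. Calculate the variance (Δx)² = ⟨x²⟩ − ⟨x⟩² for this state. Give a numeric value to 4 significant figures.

Compute ⟨x⟩ and ⟨x²⟩ separately, then (Δx)² = ⟨x²⟩ − ⟨x⟩².
With sin²θ = (1 − cos2θ)/2 on 0 ≤ x ≤ d: ∫sin²(nπx/d) dx = d/2, ∫x·sin²(nπx/d) dx = d²/4, ∫x²·sin²(nπx/d) dx = d³·(1/6 − 1/(4n²π²)); higher powers xᵏ the same way, integrating xᵏ·cos(2nπx/d) by parts.
Normalization: ∫|ψ|² dx = 3.5850.
⟨x⟩ = 3.5850 and ⟨x²⟩ = 14.532.
(Δx)² = 14.532 − (3.5850)² = 1.6797.

1.680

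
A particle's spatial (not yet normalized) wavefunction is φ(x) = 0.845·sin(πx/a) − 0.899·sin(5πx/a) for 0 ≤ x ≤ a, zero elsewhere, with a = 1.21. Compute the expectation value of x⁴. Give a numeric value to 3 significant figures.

⟨x⁴⟩ = ∫ x⁴·|φ|² dx / ∫|φ|² dx (integrals over the domain).
On 0 ≤ x ≤ a (j ≠ l): ∫sin²(jπx/a) dx = a/2, ∫sin(jπx/a)·sin(lπx/a) dx = 0; diagonal moments ∫x·sin²(jπx/a) dx = a²/4, ∫x²·sin²(jπx/a) dx = a³·(1/6 − 1/(4j²π²)); cross terms ∫x·sin(jπx/a)·sin(lπx/a) dx = 0 for j + l even and −4jla²/(π²(j² − l²)²) for j + l odd, ∫x²·sin(jπx/a)·sin(lπx/a) dx = (−1)^(j+l)·4jla³/(π²(j² − l²)²); higher powers the same way via product-to-sum and parts.
State is unnormalized: ∫|φ|² dx = 0.92095, and ∫φ*·x⁴·φ dx = 0.28483, so ⟨x⁴⟩ = 0.28483 / 0.92095.
⟨x⁴⟩ = 0.30928.

0.309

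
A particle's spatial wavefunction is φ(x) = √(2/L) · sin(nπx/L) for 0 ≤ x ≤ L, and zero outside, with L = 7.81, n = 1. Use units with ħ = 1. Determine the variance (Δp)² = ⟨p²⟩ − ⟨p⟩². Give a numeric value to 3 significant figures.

0.162

Compute ⟨p⟩ and ⟨p²⟩ separately; (Δp)² = ⟨p²⟩ − ⟨p⟩².
d/dx sin(nπx/L) = (nπ/L)·cos(nπx/L) and d²/dx² sin(nπx/L) = −(nπ/L)²·sin(nπx/L); on 0 ≤ x ≤ L, ∫sin²(nπx/L) dx = L/2 and ∫sin(nπx/L)·cos(nπx/L) dx = 0.
⟨p⟩ = 0.0000 and ⟨p²⟩ = 0.16181.
(Δp)² = 0.16181 − (0.0000)² = 0.16181.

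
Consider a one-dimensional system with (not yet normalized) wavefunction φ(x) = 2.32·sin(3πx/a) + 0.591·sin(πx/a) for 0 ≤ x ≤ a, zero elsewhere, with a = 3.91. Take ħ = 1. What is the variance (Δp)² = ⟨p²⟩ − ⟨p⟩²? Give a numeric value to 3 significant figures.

Compute ⟨p⟩ and ⟨p²⟩ separately; (Δp)² = ⟨p²⟩ − ⟨p⟩².
d²/dx² sin(jπx/a) = −(jπ/a)²·sin(jπx/a); on 0 ≤ x ≤ a, ∫sin²(jπx/a) dx = a/2 and ∫sin(jπx/a)·sin(lπx/a) dx = 0 for j ≠ l, so only diagonal terms survive in ∫|φ|² and ∫φ·φ″; ∫φ·φ′ dx = [φ²/2] between the walls = 0.
Normalization: ∫|φ|² dx = 11.205.
⟨p⟩ = 0.0000 and ⟨p²⟩ = 5.4954.
(Δp)² = 5.4954 − (0.0000)² = 5.4954.

5.50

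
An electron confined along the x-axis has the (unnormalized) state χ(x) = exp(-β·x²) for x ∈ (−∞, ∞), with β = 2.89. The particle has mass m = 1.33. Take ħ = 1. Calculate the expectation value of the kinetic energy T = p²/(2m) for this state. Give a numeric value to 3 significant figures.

T = −(ħ²/2m) d²/dx², so ⟨T⟩ = −(ħ²/2m) ∫ χ*·χ'' dx / ∫|χ|² dx; with m = 1.33.
Gaussian moments: ∫x^(2j)·e^(−2βx²) dx = (2j−1)!!/(4β)^j · √(π/(2β)), odd powers integrate to 0; here √(π/(2β)) = 0.73724. Derivatives: d/dx e^(−βx²) = −2βx·e^(−βx²), d²/dx² e^(−βx²) = (4β²x² − 2β)·e^(−βx²).
State is unnormalized: ∫|χ|² dx = 0.73724, and ∫χ*·(−ħ²/2m · χ'') dx = 0.80099, so ⟨T⟩ = 0.80099 / 0.73724.
⟨T⟩ = 1.0865.

1.09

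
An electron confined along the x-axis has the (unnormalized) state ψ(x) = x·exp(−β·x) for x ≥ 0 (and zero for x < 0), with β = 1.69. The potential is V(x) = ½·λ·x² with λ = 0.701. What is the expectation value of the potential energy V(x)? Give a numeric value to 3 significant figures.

0.368

⟨V⟩ = ∫ V(x)·|ψ|² dx / ∫|ψ|² dx.
Every integrand reduces to terms xʲ·e^(−2βx) on [0, ∞); use ∫₀^∞ xʲ·e^(−2βx) dx = j!/(2β)^(j+1).
State is unnormalized: ∫|ψ|² dx = 0.051794, and ∫ψ*·V(x)·ψ dx = 0.019068, so ⟨V⟩ = 0.019068 / 0.051794.
⟨V⟩ = 0.36816.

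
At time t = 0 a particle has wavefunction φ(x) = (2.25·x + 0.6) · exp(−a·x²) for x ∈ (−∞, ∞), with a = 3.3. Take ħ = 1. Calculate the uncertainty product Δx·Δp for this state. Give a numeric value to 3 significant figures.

0.724

Δx = √(⟨x²⟩−⟨x⟩²), Δp = √(⟨p²⟩−⟨p⟩²).
Expand each integrand as polynomial × e^(−2ax²) and use ∫x^(2j)·e^(−2ax²) dx = (2j−1)!!/(4a)^j · √(π/(2a)), odd powers → 0; here √(π/(2a)) = 0.68993. Differentiate with the product rule, d/dx e^(−ax²) = −2ax·e^(−ax²).
Normalization: ∫|φ|² dx = 0.51298.
⟨x⟩ = 0.27510, ⟨x²⟩ = 0.15391 ⇒ Δx = 0.27970.
⟨p⟩ = 0.0000, ⟨p²⟩ = 6.7044 ⇒ Δp = 2.5893.
Δx·Δp = 0.72421.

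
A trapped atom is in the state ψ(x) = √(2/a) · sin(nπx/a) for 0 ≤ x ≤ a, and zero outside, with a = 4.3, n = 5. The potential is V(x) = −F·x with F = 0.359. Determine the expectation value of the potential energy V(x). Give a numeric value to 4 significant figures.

⟨V⟩ = ∫ V(x)·|ψ|² dx.
With sin²θ = (1 − cos2θ)/2 on 0 ≤ x ≤ a: ∫sin²(nπx/a) dx = a/2, ∫x·sin²(nπx/a) dx = a²/4, ∫x²·sin²(nπx/a) dx = a³·(1/6 − 1/(4n²π²)); higher powers xᵏ the same way, integrating xᵏ·cos(2nπx/a) by parts.
⟨V⟩ = -0.77185.

-0.7719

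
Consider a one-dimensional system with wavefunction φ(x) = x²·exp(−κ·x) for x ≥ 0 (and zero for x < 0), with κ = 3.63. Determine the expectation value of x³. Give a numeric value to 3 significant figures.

0.549

⟨x³⟩ = ∫ x³·|φ|² dx / ∫|φ|² dx (integrals over the domain).
Every integrand reduces to terms xʲ·e^(−2κx) on [0, ∞); use ∫₀^∞ xʲ·e^(−2κx) dx = j!/(2κ)^(j+1).
State is unnormalized: ∫|φ|² dx = 0.0011899, and ∫φ*·x³·φ dx = 0.00065304, so ⟨x³⟩ = 0.00065304 / 0.0011899.
⟨x³⟩ = 0.54879.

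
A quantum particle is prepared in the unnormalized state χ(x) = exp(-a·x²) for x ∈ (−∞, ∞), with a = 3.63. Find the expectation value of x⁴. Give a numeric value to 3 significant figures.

⟨x⁴⟩ = ∫ x⁴·|χ|² dx / ∫|χ|² dx (integrals over the domain).
Gaussian moments: ∫x^(2j)·e^(−2ax²) dx = (2j−1)!!/(4a)^j · √(π/(2a)), odd powers integrate to 0; here √(π/(2a)) = 0.65782.
State is unnormalized: ∫|χ|² dx = 0.65782, and ∫χ*·x⁴·χ dx = 0.0093604, so ⟨x⁴⟩ = 0.0093604 / 0.65782.
⟨x⁴⟩ = 0.014229.

0.0142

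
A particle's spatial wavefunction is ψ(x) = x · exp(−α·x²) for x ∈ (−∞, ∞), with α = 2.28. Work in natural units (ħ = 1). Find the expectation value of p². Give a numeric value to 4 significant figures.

6.840

p² ψ = −ħ² d²ψ/dx²; ⟨p²⟩ = −ħ² ∫ ψ*·ψ'' dx / ∫|ψ|² dx.
Expand each integrand as polynomial × e^(−2αx²) and use ∫x^(2j)·e^(−2αx²) dx = (2j−1)!!/(4α)^j · √(π/(2α)), odd powers → 0; here √(π/(2α)) = 0.83003. Differentiate with the product rule, d/dx e^(−αx²) = −2αx·e^(−αx²).
State is unnormalized: ∫|ψ|² dx = 0.091012, and ∫ψ*·(−ħ² ψ'') dx = 0.62252, so ⟨p²⟩ = 0.62252 / 0.091012.
⟨p²⟩ = 6.8400.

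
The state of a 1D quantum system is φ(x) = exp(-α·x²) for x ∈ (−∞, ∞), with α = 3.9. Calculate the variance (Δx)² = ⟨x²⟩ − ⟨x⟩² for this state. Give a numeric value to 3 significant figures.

Compute ⟨x⟩ and ⟨x²⟩ separately, then (Δx)² = ⟨x²⟩ − ⟨x⟩².
Gaussian moments: ∫x^(2j)·e^(−2αx²) dx = (2j−1)!!/(4α)^j · √(π/(2α)), odd powers integrate to 0; here √(π/(2α)) = 0.63464.
Normalization: ∫|φ|² dx = 0.63464.
⟨x⟩ = 0.0000 and ⟨x²⟩ = 0.064103.
(Δx)² = 0.064103 − (0.0000)² = 0.064103.

0.0641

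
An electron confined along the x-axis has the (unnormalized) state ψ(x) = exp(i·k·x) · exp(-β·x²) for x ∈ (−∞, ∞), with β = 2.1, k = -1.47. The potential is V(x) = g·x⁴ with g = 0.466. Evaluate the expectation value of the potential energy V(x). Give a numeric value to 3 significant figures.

⟨V⟩ = ∫ V(x)·|ψ|² dx / ∫|ψ|² dx.
Gaussian moments: ∫x^(2j)·e^(−2βx²) dx = (2j−1)!!/(4β)^j · √(π/(2β)), odd powers integrate to 0; here √(π/(2β)) = 0.86487.
State is unnormalized: ∫|ψ|² dx = 0.86487, and ∫ψ*·V(x)·ψ dx = 0.017136, so ⟨V⟩ = 0.017136 / 0.86487.
⟨V⟩ = 0.019813.

0.0198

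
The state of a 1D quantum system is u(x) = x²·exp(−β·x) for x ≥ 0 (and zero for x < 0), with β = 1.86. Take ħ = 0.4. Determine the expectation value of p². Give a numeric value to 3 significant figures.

p² u = −ħ² d²u/dx²; ⟨p²⟩ = −ħ² ∫ u*·u'' dx / ∫|u|² dx.
Differentiate x²·exp(−β·x) with the product rule; every integrand then reduces to terms xʲ·e^(−2βx) on [0, ∞), with ∫₀^∞ xʲ·e^(−2βx) dx = j!/(2β)^(j+1).
State is unnormalized: ∫|u|² dx = 0.033690, and ∫u*·(−ħ² u'') dx = 0.0062161, so ⟨p²⟩ = 0.0062161 / 0.033690.
⟨p²⟩ = 0.18451.

0.185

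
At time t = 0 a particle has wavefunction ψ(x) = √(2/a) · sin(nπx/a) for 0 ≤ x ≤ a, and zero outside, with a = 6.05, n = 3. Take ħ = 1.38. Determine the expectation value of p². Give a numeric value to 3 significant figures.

p² ψ = −ħ² d²ψ/dx²; ⟨p²⟩ = −ħ² ∫ ψ*·ψ'' dx.
d/dx sin(nπx/a) = (nπ/a)·cos(nπx/a) and d²/dx² sin(nπx/a) = −(nπ/a)²·sin(nπx/a); on 0 ≤ x ≤ a, ∫sin²(nπx/a) dx = a/2 and ∫sin(nπx/a)·cos(nπx/a) dx = 0.
⟨p²⟩ = 4.6216.

4.62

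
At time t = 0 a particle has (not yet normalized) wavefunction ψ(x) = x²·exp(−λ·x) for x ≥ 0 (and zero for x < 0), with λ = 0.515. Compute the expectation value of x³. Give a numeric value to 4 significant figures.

⟨x³⟩ = ∫ x³·|ψ|² dx / ∫|ψ|² dx (integrals over the domain).
Every integrand reduces to terms xʲ·e^(−2λx) on [0, ∞); use ∫₀^∞ xʲ·e^(−2λx) dx = j!/(2λ)^(j+1).
State is unnormalized: ∫|ψ|² dx = 20.703, and ∫ψ*·x³·ψ dx = 3978.6, so ⟨x³⟩ = 3978.6 / 20.703.
⟨x³⟩ = 192.18.

192.2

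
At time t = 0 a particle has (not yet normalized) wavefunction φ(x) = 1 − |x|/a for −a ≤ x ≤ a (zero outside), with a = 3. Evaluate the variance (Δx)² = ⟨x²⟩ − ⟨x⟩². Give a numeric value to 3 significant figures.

0.900

Compute ⟨x⟩ and ⟨x²⟩ separately, then (Δx)² = ⟨x²⟩ − ⟨x⟩².
φ is even, so ∫ over [−a, a] = 2∫₀ᵃ with φ = 1 − x/a there: ∫₀ᵃ (1 − x/a)² dx = a/3, ∫₀ᵃ x²(1 − x/a)² dx = a³/30, ∫₀ᵃ x⁴(1 − x/a)² dx = a⁵/105.
Normalization: ∫|φ|² dx = 2.0000.
⟨x⟩ = 0.0000 and ⟨x²⟩ = 0.90000.
(Δx)² = 0.90000 − (0.0000)² = 0.90000.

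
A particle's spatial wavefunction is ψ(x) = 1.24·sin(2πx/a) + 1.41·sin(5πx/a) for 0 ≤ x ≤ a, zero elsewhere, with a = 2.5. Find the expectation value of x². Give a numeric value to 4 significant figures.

1.928

⟨x²⟩ = ∫ x²·|ψ|² dx / ∫|ψ|² dx (integrals over the domain).
On 0 ≤ x ≤ a (j ≠ l): ∫sin²(jπx/a) dx = a/2, ∫sin(jπx/a)·sin(lπx/a) dx = 0; diagonal moments ∫x·sin²(jπx/a) dx = a²/4, ∫x²·sin²(jπx/a) dx = a³·(1/6 − 1/(4j²π²)); cross terms ∫x·sin(jπx/a)·sin(lπx/a) dx = 0 for j + l even and −4jla²/(π²(j² − l²)²) for j + l odd, ∫x²·sin(jπx/a)·sin(lπx/a) dx = (−1)^(j+l)·4jla³/(π²(j² − l²)²); higher powers the same way via product-to-sum and parts.
State is unnormalized: ∫|ψ|² dx = 4.4071, and ∫ψ*·x²·ψ dx = 8.4958, so ⟨x²⟩ = 8.4958 / 4.4071.
⟨x²⟩ = 1.9277.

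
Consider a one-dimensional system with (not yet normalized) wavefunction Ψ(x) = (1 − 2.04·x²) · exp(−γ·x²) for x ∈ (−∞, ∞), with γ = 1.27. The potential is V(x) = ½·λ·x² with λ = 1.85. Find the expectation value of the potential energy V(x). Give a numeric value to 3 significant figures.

0.270

⟨V⟩ = ∫ V(x)·|Ψ|² dx / ∫|Ψ|² dx.
Expand each integrand as polynomial × e^(−2γx²) and use ∫x^(2j)·e^(−2γx²) dx = (2j−1)!!/(4γ)^j · √(π/(2γ)), odd powers → 0; here √(π/(2γ)) = 1.1121.
State is unnormalized: ∫|Ψ|² dx = 0.75696, and ∫Ψ*·V(x)·Ψ dx = 0.20443, so ⟨V⟩ = 0.20443 / 0.75696.
⟨V⟩ = 0.27006.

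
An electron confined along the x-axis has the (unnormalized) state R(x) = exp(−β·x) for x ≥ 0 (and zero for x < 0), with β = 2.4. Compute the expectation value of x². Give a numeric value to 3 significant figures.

0.0868

⟨x²⟩ = ∫ x²·|R|² dx / ∫|R|² dx (integrals over the domain).
Every integrand reduces to terms xʲ·e^(−2βx) on [0, ∞); use ∫₀^∞ xʲ·e^(−2βx) dx = j!/(2β)^(j+1).
State is unnormalized: ∫|R|² dx = 0.20833, and ∫R*·x²·R dx = 0.018084, so ⟨x²⟩ = 0.018084 / 0.20833.
⟨x²⟩ = 0.086806.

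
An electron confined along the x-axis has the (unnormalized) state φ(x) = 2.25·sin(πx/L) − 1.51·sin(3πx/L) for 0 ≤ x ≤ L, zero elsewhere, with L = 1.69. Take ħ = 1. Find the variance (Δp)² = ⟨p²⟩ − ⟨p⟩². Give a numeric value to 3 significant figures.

12.0

Compute ⟨p⟩ and ⟨p²⟩ separately; (Δp)² = ⟨p²⟩ − ⟨p⟩².
d²/dx² sin(jπx/L) = −(jπ/L)²·sin(jπx/L); on 0 ≤ x ≤ L, ∫sin²(jπx/L) dx = L/2 and ∫sin(jπx/L)·sin(lπx/L) dx = 0 for j ≠ l, so only diagonal terms survive in ∫|φ|² and ∫φ·φ″; ∫φ·φ′ dx = [φ²/2] between the walls = 0.
Normalization: ∫|φ|² dx = 6.2045.
⟨p⟩ = 0.0000 and ⟨p²⟩ = 12.040.
(Δp)² = 12.040 − (0.0000)² = 12.040.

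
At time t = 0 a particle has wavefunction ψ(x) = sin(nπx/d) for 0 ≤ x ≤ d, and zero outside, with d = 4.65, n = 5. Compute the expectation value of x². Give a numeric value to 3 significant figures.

7.16

⟨x²⟩ = ∫ x²·|ψ|² dx / ∫|ψ|² dx (integrals over the domain).
With sin²θ = (1 − cos2θ)/2 on 0 ≤ x ≤ d: ∫sin²(nπx/d) dx = d/2, ∫x·sin²(nπx/d) dx = d²/4, ∫x²·sin²(nπx/d) dx = d³·(1/6 − 1/(4n²π²)); higher powers xᵏ the same way, integrating xᵏ·cos(2nπx/d) by parts.
State is unnormalized: ∫|ψ|² dx = 2.3250, and ∫ψ*·x²·ψ dx = 16.656, so ⟨x²⟩ = 16.656 / 2.3250.
⟨x²⟩ = 7.1637.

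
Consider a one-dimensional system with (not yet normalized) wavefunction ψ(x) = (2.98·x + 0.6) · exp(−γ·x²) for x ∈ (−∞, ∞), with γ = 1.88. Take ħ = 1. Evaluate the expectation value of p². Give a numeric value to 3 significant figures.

p² ψ = −ħ² d²ψ/dx²; ⟨p²⟩ = −ħ² ∫ ψ*·ψ'' dx / ∫|ψ|² dx.
Expand each integrand as polynomial × e^(−2γx²) and use ∫x^(2j)·e^(−2γx²) dx = (2j−1)!!/(4γ)^j · √(π/(2γ)), odd powers → 0; here √(π/(2γ)) = 0.91407. Differentiate with the product rule, d/dx e^(−γx²) = −2γx·e^(−γx²).
State is unnormalized: ∫|ψ|² dx = 1.4085, and ∫ψ*·(−ħ² ψ'') dx = 6.7066, so ⟨p²⟩ = 6.7066 / 1.4085.
⟨p²⟩ = 4.7616.

4.76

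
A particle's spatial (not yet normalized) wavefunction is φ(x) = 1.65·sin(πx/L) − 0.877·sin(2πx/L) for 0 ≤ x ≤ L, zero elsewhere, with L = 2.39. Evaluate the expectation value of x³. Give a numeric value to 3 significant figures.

⟨x³⟩ = ∫ x³·|φ|² dx / ∫|φ|² dx (integrals over the domain).
On 0 ≤ x ≤ L (j ≠ l): ∫sin²(jπx/L) dx = L/2, ∫sin(jπx/L)·sin(lπx/L) dx = 0; diagonal moments ∫x·sin²(jπx/L) dx = L²/4, ∫x²·sin²(jπx/L) dx = L³·(1/6 − 1/(4j²π²)); cross terms ∫x·sin(jπx/L)·sin(lπx/L) dx = 0 for j + l even and −4jlL²/(π²(j² − l²)²) for j + l odd, ∫x²·sin(jπx/L)·sin(lπx/L) dx = (−1)^(j+l)·4jlL³/(π²(j² − l²)²); higher powers the same way via product-to-sum and parts.
State is unnormalized: ∫|φ|² dx = 4.1725, and ∫φ*·x³·φ dx = 17.639, so ⟨x³⟩ = 17.639 / 4.1725.
⟨x³⟩ = 4.2275.

4.23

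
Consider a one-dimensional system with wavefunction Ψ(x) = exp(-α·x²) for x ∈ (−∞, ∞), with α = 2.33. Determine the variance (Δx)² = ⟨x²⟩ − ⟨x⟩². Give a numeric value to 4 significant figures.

0.1073

Compute ⟨x⟩ and ⟨x²⟩ separately, then (Δx)² = ⟨x²⟩ − ⟨x⟩².
Gaussian moments: ∫x^(2j)·e^(−2αx²) dx = (2j−1)!!/(4α)^j · √(π/(2α)), odd powers integrate to 0; here √(π/(2α)) = 0.82107.
Normalization: ∫|Ψ|² dx = 0.82107.
⟨x⟩ = 0.0000 and ⟨x²⟩ = 0.10730.
(Δx)² = 0.10730 − (0.0000)² = 0.10730.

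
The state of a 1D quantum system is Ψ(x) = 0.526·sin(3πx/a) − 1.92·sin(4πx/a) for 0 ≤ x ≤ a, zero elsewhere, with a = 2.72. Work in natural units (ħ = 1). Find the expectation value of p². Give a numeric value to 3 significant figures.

20.7

p² Ψ = −ħ² d²Ψ/dx²; ⟨p²⟩ = −ħ² ∫ Ψ*·Ψ'' dx / ∫|Ψ|² dx.
d²/dx² sin(jπx/a) = −(jπ/a)²·sin(jπx/a); on 0 ≤ x ≤ a, ∫sin²(jπx/a) dx = a/2 and ∫sin(jπx/a)·sin(lπx/a) dx = 0 for j ≠ l, so only diagonal terms survive in ∫|Ψ|² and ∫Ψ·Ψ″; ∫Ψ·Ψ′ dx = [Ψ²/2] between the walls = 0.
State is unnormalized: ∫|Ψ|² dx = 5.3898, and ∫Ψ*·(−ħ² Ψ'') dx = 111.53, so ⟨p²⟩ = 111.53 / 5.3898.
⟨p²⟩ = 20.692.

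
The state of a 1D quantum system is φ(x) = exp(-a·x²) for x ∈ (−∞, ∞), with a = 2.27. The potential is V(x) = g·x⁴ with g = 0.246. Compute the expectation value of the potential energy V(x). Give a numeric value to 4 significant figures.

0.008951

⟨V⟩ = ∫ V(x)·|φ|² dx / ∫|φ|² dx.
Gaussian moments: ∫x^(2j)·e^(−2ax²) dx = (2j−1)!!/(4a)^j · √(π/(2a)), odd powers integrate to 0; here √(π/(2a)) = 0.83185.
State is unnormalized: ∫|φ|² dx = 0.83185, and ∫φ*·V(x)·φ dx = 0.0074461, so ⟨V⟩ = 0.0074461 / 0.83185.
⟨V⟩ = 0.0089513.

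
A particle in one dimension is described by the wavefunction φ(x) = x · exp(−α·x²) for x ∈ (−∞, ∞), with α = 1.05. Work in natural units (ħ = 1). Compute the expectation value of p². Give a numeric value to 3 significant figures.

p² φ = −ħ² d²φ/dx²; ⟨p²⟩ = −ħ² ∫ φ*·φ'' dx / ∫|φ|² dx.
Expand each integrand as polynomial × e^(−2αx²) and use ∫x^(2j)·e^(−2αx²) dx = (2j−1)!!/(4α)^j · √(π/(2α)), odd powers → 0; here √(π/(2α)) = 1.2231. Differentiate with the product rule, d/dx e^(−αx²) = −2αx·e^(−αx²).
State is unnormalized: ∫|φ|² dx = 0.29122, and ∫φ*·(−ħ² φ'') dx = 0.91733, so ⟨p²⟩ = 0.91733 / 0.29122.
⟨p²⟩ = 3.1500.

3.15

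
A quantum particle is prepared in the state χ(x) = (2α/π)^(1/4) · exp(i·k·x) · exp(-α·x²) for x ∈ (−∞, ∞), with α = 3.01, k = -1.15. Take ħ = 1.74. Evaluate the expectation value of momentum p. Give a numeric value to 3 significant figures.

p χ = −iħ dχ/dx; then ⟨p⟩ = ∫ χ*·(pχ) dx.
Gaussian moments: ∫x^(2j)·e^(−2αx²) dx = (2j−1)!!/(4α)^j · √(π/(2α)), odd powers integrate to 0; here √(π/(2α)) = 0.72240. Derivatives: χ′ = (ik − 2αx)·χ, χ″ = ((ik − 2αx)² − 2α)·χ; the odd-in-x pieces drop out.
⟨p⟩ = -2.0010.

-2.00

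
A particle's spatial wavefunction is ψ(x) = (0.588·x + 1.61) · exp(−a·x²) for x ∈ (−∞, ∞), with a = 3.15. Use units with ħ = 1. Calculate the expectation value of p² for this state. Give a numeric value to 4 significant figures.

3.216

p² ψ = −ħ² d²ψ/dx²; ⟨p²⟩ = −ħ² ∫ ψ*·ψ'' dx / ∫|ψ|² dx.
Expand each integrand as polynomial × e^(−2ax²) and use ∫x^(2j)·e^(−2ax²) dx = (2j−1)!!/(4a)^j · √(π/(2a)), odd powers → 0; here √(π/(2a)) = 0.70616. Differentiate with the product rule, d/dx e^(−ax²) = −2ax·e^(−ax²).
State is unnormalized: ∫|ψ|² dx = 1.8498, and ∫ψ*·(−ħ² ψ'') dx = 5.9490, so ⟨p²⟩ = 5.9490 / 1.8498.
⟨p²⟩ = 3.2160.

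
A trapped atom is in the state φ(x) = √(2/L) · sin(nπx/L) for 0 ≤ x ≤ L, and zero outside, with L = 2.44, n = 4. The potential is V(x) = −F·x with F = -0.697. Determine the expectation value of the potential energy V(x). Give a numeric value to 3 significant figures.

⟨V⟩ = ∫ V(x)·|φ|² dx.
With sin²θ = (1 − cos2θ)/2 on 0 ≤ x ≤ L: ∫sin²(nπx/L) dx = L/2, ∫x·sin²(nπx/L) dx = L²/4, ∫x²·sin²(nπx/L) dx = L³·(1/6 − 1/(4n²π²)); higher powers xᵏ the same way, integrating xᵏ·cos(2nπx/L) by parts.
⟨V⟩ = 0.85034.

0.850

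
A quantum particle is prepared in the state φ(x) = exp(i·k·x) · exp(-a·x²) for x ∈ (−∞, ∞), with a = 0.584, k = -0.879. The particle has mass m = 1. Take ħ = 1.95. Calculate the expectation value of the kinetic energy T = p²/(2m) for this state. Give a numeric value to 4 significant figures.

2.579

T = −(ħ²/2m) d²/dx², so ⟨T⟩ = −(ħ²/2m) ∫ φ*·φ'' dx / ∫|φ|² dx; with m = 1.
Gaussian moments: ∫x^(2j)·e^(−2ax²) dx = (2j−1)!!/(4a)^j · √(π/(2a)), odd powers integrate to 0; here √(π/(2a)) = 1.6400. Derivatives: φ′ = (ik − 2ax)·φ, φ″ = ((ik − 2ax)² − 2a)·φ; the odd-in-x pieces drop out.
State is unnormalized: ∫|φ|² dx = 1.6400, and ∫φ*·(−ħ²/2m · φ'') dx = 4.2302, so ⟨T⟩ = 4.2302 / 1.6400.
⟨T⟩ = 2.5793.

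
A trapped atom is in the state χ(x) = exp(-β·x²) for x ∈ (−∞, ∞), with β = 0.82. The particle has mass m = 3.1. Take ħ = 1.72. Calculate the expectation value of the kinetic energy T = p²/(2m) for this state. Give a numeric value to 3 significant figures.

0.391

T = −(ħ²/2m) d²/dx², so ⟨T⟩ = −(ħ²/2m) ∫ χ*·χ'' dx / ∫|χ|² dx; with m = 3.1.
Gaussian moments: ∫x^(2j)·e^(−2βx²) dx = (2j−1)!!/(4β)^j · √(π/(2β)), odd powers integrate to 0; here √(π/(2β)) = 1.3841. Derivatives: d/dx e^(−βx²) = −2βx·e^(−βx²), d²/dx² e^(−βx²) = (4β²x² − 2β)·e^(−βx²).
State is unnormalized: ∫|χ|² dx = 1.3841, and ∫χ*·(−ħ²/2m · χ'') dx = 0.54154, so ⟨T⟩ = 0.54154 / 1.3841.
⟨T⟩ = 0.39127.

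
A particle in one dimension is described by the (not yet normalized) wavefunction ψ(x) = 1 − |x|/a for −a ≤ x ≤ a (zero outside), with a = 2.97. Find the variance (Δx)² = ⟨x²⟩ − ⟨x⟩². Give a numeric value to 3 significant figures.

Compute ⟨x⟩ and ⟨x²⟩ separately, then (Δx)² = ⟨x²⟩ − ⟨x⟩².
ψ is even, so ∫ over [−a, a] = 2∫₀ᵃ with ψ = 1 − x/a there: ∫₀ᵃ (1 − x/a)² dx = a/3, ∫₀ᵃ x²(1 − x/a)² dx = a³/30, ∫₀ᵃ x⁴(1 − x/a)² dx = a⁵/105.
Normalization: ∫|ψ|² dx = 1.9800.
⟨x⟩ = 0.0000 and ⟨x²⟩ = 0.88209.
(Δx)² = 0.88209 − (0.0000)² = 0.88209.

0.882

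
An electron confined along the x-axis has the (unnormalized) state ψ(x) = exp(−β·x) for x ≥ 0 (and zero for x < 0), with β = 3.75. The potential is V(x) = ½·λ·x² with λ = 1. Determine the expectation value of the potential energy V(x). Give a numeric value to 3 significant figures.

0.0178

⟨V⟩ = ∫ V(x)·|ψ|² dx / ∫|ψ|² dx.
Every integrand reduces to terms xʲ·e^(−2βx) on [0, ∞); use ∫₀^∞ xʲ·e^(−2βx) dx = j!/(2β)^(j+1).
State is unnormalized: ∫|ψ|² dx = 0.13333, and ∫ψ*·V(x)·ψ dx = 0.0023704, so ⟨V⟩ = 0.0023704 / 0.13333.
⟨V⟩ = 0.017778.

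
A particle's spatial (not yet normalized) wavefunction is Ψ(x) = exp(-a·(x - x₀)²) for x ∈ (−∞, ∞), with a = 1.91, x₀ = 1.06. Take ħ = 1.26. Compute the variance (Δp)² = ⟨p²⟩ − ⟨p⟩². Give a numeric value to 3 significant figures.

3.03

Compute ⟨p⟩ and ⟨p²⟩ separately; (Δp)² = ⟨p²⟩ − ⟨p⟩².
Gaussian moments (u = x − x₀): ∫u^(2j)·e^(−2au²) du = (2j−1)!!/(4a)^j · √(π/(2a)), odd powers integrate to 0; here √(π/(2a)) = 0.90687. Derivatives: d/dx e^(−au²) = −2au·e^(−au²), d²/dx² e^(−au²) = (4a²u² − 2a)·e^(−au²).
Normalization: ∫|Ψ|² dx = 0.90687.
⟨p⟩ = 0.0000 and ⟨p²⟩ = 3.0323.
(Δp)² = 3.0323 − (0.0000)² = 3.0323.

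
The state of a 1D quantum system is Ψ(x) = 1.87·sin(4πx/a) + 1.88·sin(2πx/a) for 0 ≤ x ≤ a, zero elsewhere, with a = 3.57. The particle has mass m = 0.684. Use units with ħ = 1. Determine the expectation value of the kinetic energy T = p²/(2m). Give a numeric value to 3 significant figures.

T = −(ħ²/2m) d²/dx², so ⟨T⟩ = −(ħ²/2m) ∫ Ψ*·Ψ'' dx / ∫|Ψ|² dx; with m = 0.684.
d²/dx² sin(jπx/a) = −(jπ/a)²·sin(jπx/a); on 0 ≤ x ≤ a, ∫sin²(jπx/a) dx = a/2 and ∫sin(jπx/a)·sin(lπx/a) dx = 0 for j ≠ l, so only diagonal terms survive in ∫|Ψ|² and ∫Ψ·Ψ″; ∫Ψ·Ψ′ dx = [Ψ²/2] between the walls = 0.
State is unnormalized: ∫|Ψ|² dx = 12.551, and ∫Ψ*·(−ħ²/2m · Ψ'') dx = 70.821, so ⟨T⟩ = 70.821 / 12.551.
⟨T⟩ = 5.6427.

5.64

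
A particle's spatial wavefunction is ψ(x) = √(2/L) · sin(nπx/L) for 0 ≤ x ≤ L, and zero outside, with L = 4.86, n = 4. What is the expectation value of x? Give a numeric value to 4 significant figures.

2.430

⟨x⟩ = ∫ x·|ψ|² dx (integrals over the domain).
With sin²θ = (1 − cos2θ)/2 on 0 ≤ x ≤ L: ∫sin²(nπx/L) dx = L/2, ∫x·sin²(nπx/L) dx = L²/4, ∫x²·sin²(nπx/L) dx = L³·(1/6 − 1/(4n²π²)); higher powers xᵏ the same way, integrating xᵏ·cos(2nπx/L) by parts.
⟨x⟩ = 2.4300.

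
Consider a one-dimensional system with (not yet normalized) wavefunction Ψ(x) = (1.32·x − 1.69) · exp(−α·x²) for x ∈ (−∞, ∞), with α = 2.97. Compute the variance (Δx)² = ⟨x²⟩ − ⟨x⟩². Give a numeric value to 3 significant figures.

Compute ⟨x⟩ and ⟨x²⟩ separately, then (Δx)² = ⟨x²⟩ − ⟨x⟩².
Expand each integrand as polynomial × e^(−2αx²) and use ∫x^(2j)·e^(−2αx²) dx = (2j−1)!!/(4α)^j · √(π/(2α)), odd powers → 0; here √(π/(2α)) = 0.72725.
Normalization: ∫|Ψ|² dx = 2.1838.
⟨x⟩ = -0.12507 and ⟨x²⟩ = 0.092398.
(Δx)² = 0.092398 − (-0.12507)² = 0.076755.

0.0768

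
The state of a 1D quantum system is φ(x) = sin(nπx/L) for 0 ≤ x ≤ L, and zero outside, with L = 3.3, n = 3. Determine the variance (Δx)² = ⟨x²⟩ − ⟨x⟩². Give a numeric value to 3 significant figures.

0.846

Compute ⟨x⟩ and ⟨x²⟩ separately, then (Δx)² = ⟨x²⟩ − ⟨x⟩².
With sin²θ = (1 − cos2θ)/2 on 0 ≤ x ≤ L: ∫sin²(nπx/L) dx = L/2, ∫x·sin²(nπx/L) dx = L²/4, ∫x²·sin²(nπx/L) dx = L³·(1/6 − 1/(4n²π²)); higher powers xᵏ the same way, integrating xᵏ·cos(2nπx/L) by parts.
Normalization: ∫|φ|² dx = 1.6500.
⟨x⟩ = 1.6500 and ⟨x²⟩ = 3.5687.
(Δx)² = 3.5687 − (1.6500)² = 0.84620.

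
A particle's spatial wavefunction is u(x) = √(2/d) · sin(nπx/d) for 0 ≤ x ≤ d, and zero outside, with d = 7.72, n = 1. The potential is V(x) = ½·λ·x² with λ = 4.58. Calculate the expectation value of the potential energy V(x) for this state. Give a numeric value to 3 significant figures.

⟨V⟩ = ∫ V(x)·|u|² dx.
With sin²θ = (1 − cos2θ)/2 on 0 ≤ x ≤ d: ∫sin²(nπx/d) dx = d/2, ∫x·sin²(nπx/d) dx = d²/4, ∫x²·sin²(nπx/d) dx = d³·(1/6 − 1/(4n²π²)); higher powers xᵏ the same way, integrating xᵏ·cos(2nπx/d) by parts.
⟨V⟩ = 38.579.

38.6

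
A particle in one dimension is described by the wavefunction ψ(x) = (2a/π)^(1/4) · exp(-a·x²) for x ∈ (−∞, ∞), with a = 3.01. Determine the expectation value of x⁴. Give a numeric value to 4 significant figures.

⟨x⁴⟩ = ∫ x⁴·|ψ|² dx (integrals over the domain).
Gaussian moments: ∫x^(2j)·e^(−2ax²) dx = (2j−1)!!/(4a)^j · √(π/(2a)), odd powers integrate to 0; here √(π/(2a)) = 0.72240.
⟨x⁴⟩ = 0.020695.

0.02070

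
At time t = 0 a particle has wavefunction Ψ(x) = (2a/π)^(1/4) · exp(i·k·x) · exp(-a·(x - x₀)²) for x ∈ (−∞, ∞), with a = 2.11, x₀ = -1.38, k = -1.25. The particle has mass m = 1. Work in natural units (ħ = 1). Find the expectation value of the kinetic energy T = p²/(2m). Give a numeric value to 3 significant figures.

1.84

T = −(ħ²/2m) d²/dx², so ⟨T⟩ = −(ħ²/2m) ∫ Ψ*·Ψ'' dx; with m = 1.
Gaussian moments (u = x − x₀): ∫u^(2j)·e^(−2au²) du = (2j−1)!!/(4a)^j · √(π/(2a)), odd powers integrate to 0; here √(π/(2a)) = 0.86282. Derivatives: Ψ′ = (ik − 2au)·Ψ, Ψ″ = ((ik − 2au)² − 2a)·Ψ; the odd-in-u pieces drop out.
⟨T⟩ = 1.8363.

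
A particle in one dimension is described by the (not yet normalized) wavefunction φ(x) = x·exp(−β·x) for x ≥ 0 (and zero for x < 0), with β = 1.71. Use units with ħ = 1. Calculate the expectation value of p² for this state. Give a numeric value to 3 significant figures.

2.92

p² φ = −ħ² d²φ/dx²; ⟨p²⟩ = −ħ² ∫ φ*·φ'' dx / ∫|φ|² dx.
Differentiate x·exp(−β·x) with the product rule; every integrand then reduces to terms xʲ·e^(−2βx) on [0, ∞), with ∫₀^∞ xʲ·e^(−2βx) dx = j!/(2β)^(j+1).
State is unnormalized: ∫|φ|² dx = 0.049998, and ∫φ*·(−ħ² φ'') dx = 0.14620, so ⟨p²⟩ = 0.14620 / 0.049998.
⟨p²⟩ = 2.9241.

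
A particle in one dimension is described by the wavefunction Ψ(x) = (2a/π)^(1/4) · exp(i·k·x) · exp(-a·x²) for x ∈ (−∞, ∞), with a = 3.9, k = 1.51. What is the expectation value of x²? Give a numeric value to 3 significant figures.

0.0641

⟨x²⟩ = ∫ x²·|Ψ|² dx (integrals over the domain).
Gaussian moments: ∫x^(2j)·e^(−2ax²) dx = (2j−1)!!/(4a)^j · √(π/(2a)), odd powers integrate to 0; here √(π/(2a)) = 0.63464.
⟨x²⟩ = 0.064103.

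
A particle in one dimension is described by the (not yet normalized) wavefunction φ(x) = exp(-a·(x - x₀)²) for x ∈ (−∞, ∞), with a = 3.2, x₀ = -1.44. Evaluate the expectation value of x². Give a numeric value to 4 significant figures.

2.152

⟨x²⟩ = ∫ x²·|φ|² dx / ∫|φ|² dx (integrals over the domain).
Gaussian moments (u = x − x₀): ∫u^(2j)·e^(−2au²) du = (2j−1)!!/(4a)^j · √(π/(2a)), odd powers integrate to 0; here √(π/(2a)) = 0.70062.
State is unnormalized: ∫|φ|² dx = 0.70062, and ∫φ*·x²·φ dx = 1.5075, so ⟨x²⟩ = 1.5075 / 0.70062.
⟨x²⟩ = 2.1517.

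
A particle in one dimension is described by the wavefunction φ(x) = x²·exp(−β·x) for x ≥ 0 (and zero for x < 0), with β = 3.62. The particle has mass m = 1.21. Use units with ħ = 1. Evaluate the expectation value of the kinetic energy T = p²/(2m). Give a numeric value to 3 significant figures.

1.81

T = −(ħ²/2m) d²/dx², so ⟨T⟩ = −(ħ²/2m) ∫ φ*·φ'' dx / ∫|φ|² dx; with m = 1.21.
Differentiate x²·exp(−β·x) with the product rule; every integrand then reduces to terms xʲ·e^(−2βx) on [0, ∞), with ∫₀^∞ xʲ·e^(−2βx) dx = j!/(2β)^(j+1).
State is unnormalized: ∫|φ|² dx = 0.0012065, and ∫φ*·(−ħ²/2m · φ'') dx = 0.0021777, so ⟨T⟩ = 0.0021777 / 0.0012065.
⟨T⟩ = 1.8050.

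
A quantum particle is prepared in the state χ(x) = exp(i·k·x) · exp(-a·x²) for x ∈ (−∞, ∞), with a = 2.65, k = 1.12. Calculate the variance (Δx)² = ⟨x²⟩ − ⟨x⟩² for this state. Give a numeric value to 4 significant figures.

0.09434

Compute ⟨x⟩ and ⟨x²⟩ separately, then (Δx)² = ⟨x²⟩ − ⟨x⟩².
Gaussian moments: ∫x^(2j)·e^(−2ax²) dx = (2j−1)!!/(4a)^j · √(π/(2a)), odd powers integrate to 0; here √(π/(2a)) = 0.76990.
Normalization: ∫|χ|² dx = 0.76990.
⟨x⟩ = 0.0000 and ⟨x²⟩ = 0.094340.
(Δx)² = 0.094340 − (0.0000)² = 0.094340.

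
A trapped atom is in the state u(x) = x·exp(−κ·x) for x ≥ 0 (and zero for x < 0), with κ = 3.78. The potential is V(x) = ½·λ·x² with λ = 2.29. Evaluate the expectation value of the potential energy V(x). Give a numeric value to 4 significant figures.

⟨V⟩ = ∫ V(x)·|u|² dx / ∫|u|² dx.
Every integrand reduces to terms xʲ·e^(−2κx) on [0, ∞); use ∫₀^∞ xʲ·e^(−2κx) dx = j!/(2κ)^(j+1).
State is unnormalized: ∫|u|² dx = 0.0046288, and ∫u*·V(x)·u dx = 0.0011128, so ⟨V⟩ = 0.0011128 / 0.0046288.
⟨V⟩ = 0.24040.

0.2404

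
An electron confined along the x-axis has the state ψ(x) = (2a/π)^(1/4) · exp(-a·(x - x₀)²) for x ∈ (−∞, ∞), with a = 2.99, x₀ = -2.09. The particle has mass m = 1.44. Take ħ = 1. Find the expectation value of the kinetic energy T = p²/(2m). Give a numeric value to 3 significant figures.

1.04

T = −(ħ²/2m) d²/dx², so ⟨T⟩ = −(ħ²/2m) ∫ ψ*·ψ'' dx; with m = 1.44.
Gaussian moments (u = x − x₀): ∫u^(2j)·e^(−2au²) du = (2j−1)!!/(4a)^j · √(π/(2a)), odd powers integrate to 0; here √(π/(2a)) = 0.72481. Derivatives: d/dx e^(−au²) = −2au·e^(−au²), d²/dx² e^(−au²) = (4a²u² − 2a)·e^(−au²).
⟨T⟩ = 1.0382.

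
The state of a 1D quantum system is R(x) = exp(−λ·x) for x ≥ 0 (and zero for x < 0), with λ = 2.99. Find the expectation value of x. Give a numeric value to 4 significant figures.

0.1672

⟨x⟩ = ∫ x·|R|² dx / ∫|R|² dx (integrals over the domain).
Every integrand reduces to terms xʲ·e^(−2λx) on [0, ∞); use ∫₀^∞ xʲ·e^(−2λx) dx = j!/(2λ)^(j+1).
State is unnormalized: ∫|R|² dx = 0.16722, and ∫R*·x·R dx = 0.027964, so ⟨x⟩ = 0.027964 / 0.16722.
⟨x⟩ = 0.16722.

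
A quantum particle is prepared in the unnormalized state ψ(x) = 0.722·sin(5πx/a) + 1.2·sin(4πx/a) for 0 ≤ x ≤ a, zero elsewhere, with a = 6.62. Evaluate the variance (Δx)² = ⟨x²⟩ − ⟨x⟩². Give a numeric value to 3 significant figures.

2.16

Compute ⟨x⟩ and ⟨x²⟩ separately, then (Δx)² = ⟨x²⟩ − ⟨x⟩².
On 0 ≤ x ≤ a (j ≠ l): ∫sin²(jπx/a) dx = a/2, ∫sin(jπx/a)·sin(lπx/a) dx = 0; diagonal moments ∫x·sin²(jπx/a) dx = a²/4, ∫x²·sin²(jπx/a) dx = a³·(1/6 − 1/(4j²π²)); cross terms ∫x·sin(jπx/a)·sin(lπx/a) dx = 0 for j + l even and −4jla²/(π²(j² − l²)²) for j + l odd, ∫x²·sin(jπx/a)·sin(lπx/a) dx = (−1)^(j+l)·4jla³/(π²(j² − l²)²); higher powers the same way via product-to-sum and parts.
Normalization: ∫|ψ|² dx = 6.4919.
⟨x⟩ = 2.1394 and ⟨x²⟩ = 6.7334.
(Δx)² = 6.7334 − (2.1394)² = 2.1563.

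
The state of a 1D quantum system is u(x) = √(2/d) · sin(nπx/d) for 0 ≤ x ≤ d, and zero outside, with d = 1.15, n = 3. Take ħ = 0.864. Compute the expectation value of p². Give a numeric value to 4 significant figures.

p² u = −ħ² d²u/dx²; ⟨p²⟩ = −ħ² ∫ u*·u'' dx.
d/dx sin(nπx/d) = (nπ/d)·cos(nπx/d) and d²/dx² sin(nπx/d) = −(nπ/d)²·sin(nπx/d); on 0 ≤ x ≤ d, ∫sin²(nπx/d) dx = d/2 and ∫sin(nπx/d)·cos(nπx/d) dx = 0.
⟨p²⟩ = 50.139.

50.14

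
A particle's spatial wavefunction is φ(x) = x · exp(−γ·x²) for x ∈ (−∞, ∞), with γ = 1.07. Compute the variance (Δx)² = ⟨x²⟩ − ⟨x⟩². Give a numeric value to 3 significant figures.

0.701

Compute ⟨x⟩ and ⟨x²⟩ separately, then (Δx)² = ⟨x²⟩ − ⟨x⟩².
Expand each integrand as polynomial × e^(−2γx²) and use ∫x^(2j)·e^(−2γx²) dx = (2j−1)!!/(4γ)^j · √(π/(2γ)), odd powers → 0; here √(π/(2γ)) = 1.2116.
Normalization: ∫|φ|² dx = 0.28309.
⟨x⟩ = 0.0000 and ⟨x²⟩ = 0.70093.
(Δx)² = 0.70093 − (0.0000)² = 0.70093.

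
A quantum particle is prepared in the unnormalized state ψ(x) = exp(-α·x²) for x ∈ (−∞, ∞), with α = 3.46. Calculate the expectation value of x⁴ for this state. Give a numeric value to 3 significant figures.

⟨x⁴⟩ = ∫ x⁴·|ψ|² dx / ∫|ψ|² dx (integrals over the domain).
Gaussian moments: ∫x^(2j)·e^(−2αx²) dx = (2j−1)!!/(4α)^j · √(π/(2α)), odd powers integrate to 0; here √(π/(2α)) = 0.67379.
State is unnormalized: ∫|ψ|² dx = 0.67379, and ∫ψ*·x⁴·ψ dx = 0.010553, so ⟨x⁴⟩ = 0.010553 / 0.67379.
⟨x⁴⟩ = 0.015662.

0.0157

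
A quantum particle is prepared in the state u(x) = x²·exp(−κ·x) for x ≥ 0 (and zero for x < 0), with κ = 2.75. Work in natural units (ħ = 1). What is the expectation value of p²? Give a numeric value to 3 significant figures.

2.52

p² u = −ħ² d²u/dx²; ⟨p²⟩ = −ħ² ∫ u*·u'' dx / ∫|u|² dx.
Differentiate x²·exp(−κ·x) with the product rule; every integrand then reduces to terms xʲ·e^(−2κx) on [0, ∞), with ∫₀^∞ xʲ·e^(−2κx) dx = j!/(2κ)^(j+1).
State is unnormalized: ∫|u|² dx = 0.0047687, and ∫u*·(−ħ² u'') dx = 0.012021, so ⟨p²⟩ = 0.012021 / 0.0047687.
⟨p²⟩ = 2.5208.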